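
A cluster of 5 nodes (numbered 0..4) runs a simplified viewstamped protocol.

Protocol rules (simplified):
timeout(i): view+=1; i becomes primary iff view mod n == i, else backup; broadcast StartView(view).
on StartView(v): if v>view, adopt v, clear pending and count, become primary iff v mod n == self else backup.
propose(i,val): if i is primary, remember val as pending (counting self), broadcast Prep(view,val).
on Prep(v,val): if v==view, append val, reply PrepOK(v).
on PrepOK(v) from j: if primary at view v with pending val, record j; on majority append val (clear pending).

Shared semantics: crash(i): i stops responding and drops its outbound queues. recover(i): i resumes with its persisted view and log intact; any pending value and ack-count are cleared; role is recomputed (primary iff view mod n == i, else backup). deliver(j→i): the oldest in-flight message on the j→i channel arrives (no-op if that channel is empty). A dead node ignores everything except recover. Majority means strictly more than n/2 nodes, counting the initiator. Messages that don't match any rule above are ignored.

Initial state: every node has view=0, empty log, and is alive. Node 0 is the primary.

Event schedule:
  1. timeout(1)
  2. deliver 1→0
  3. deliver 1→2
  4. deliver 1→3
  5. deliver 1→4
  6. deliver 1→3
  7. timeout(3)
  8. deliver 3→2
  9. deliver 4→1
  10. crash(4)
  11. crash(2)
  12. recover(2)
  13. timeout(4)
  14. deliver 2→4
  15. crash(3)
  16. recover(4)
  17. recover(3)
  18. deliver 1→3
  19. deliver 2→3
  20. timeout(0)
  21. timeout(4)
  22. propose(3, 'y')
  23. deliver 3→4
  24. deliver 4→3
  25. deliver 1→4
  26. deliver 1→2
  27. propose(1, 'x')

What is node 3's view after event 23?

1. timeout(1):  <1:prim v1 ->
2. deliver 1→0:  <0:back v1 ->
3. deliver 1→2:  <2:back v1 ->
4. deliver 1→3:  <3:back v1 ->
5. deliver 1→4:  <4:back v1 ->
6. deliver 1→3:  nop
7. timeout(3):  <3:back v2 ->
8. deliver 3→2:  <2:prim v2 ->
9. deliver 4→1:  nop
10. crash(4):  <4:✗back v1 ->
11. crash(2):  <2:✗prim v2 ->
12. recover(2):  <2:prim v2 ->
13. timeout(4):  nop
14. deliver 2→4:  nop
15. crash(3):  <3:✗back v2 ->
16. recover(4):  <4:back v1 ->
17. recover(3):  <3:back v2 ->
18. deliver 1→3:  nop
19. deliver 2→3:  nop
20. timeout(0):  <0:back v2 ->
21. timeout(4):  <4:back v2 ->
22. propose(3,'y'):  nop
23. deliver 3→4:  nop

2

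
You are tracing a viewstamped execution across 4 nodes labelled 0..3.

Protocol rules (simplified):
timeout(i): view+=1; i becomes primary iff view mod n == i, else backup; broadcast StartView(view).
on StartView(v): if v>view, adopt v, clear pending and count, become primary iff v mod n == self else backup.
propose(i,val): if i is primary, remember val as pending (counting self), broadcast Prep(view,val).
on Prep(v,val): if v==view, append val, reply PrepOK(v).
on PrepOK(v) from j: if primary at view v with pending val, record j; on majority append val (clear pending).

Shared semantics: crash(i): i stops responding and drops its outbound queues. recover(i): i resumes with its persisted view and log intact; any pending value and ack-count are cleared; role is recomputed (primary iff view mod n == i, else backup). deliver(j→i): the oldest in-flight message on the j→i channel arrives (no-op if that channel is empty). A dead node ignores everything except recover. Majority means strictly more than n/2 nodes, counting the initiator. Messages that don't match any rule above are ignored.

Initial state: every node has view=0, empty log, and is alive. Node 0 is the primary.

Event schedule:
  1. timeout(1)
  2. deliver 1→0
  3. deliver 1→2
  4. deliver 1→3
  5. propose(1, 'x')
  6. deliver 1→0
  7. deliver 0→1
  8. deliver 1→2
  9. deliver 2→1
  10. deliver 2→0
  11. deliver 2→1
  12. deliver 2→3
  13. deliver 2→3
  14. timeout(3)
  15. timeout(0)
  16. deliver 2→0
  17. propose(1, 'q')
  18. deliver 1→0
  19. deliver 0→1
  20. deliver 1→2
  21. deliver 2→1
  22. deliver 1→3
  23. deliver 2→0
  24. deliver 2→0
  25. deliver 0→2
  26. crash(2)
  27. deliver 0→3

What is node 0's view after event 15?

step 1 timeout(1): 1={prim,v=1,log=-}
step 2 deliver 1→0: 0={back,v=1,log=-}
step 3 deliver 1→2: 2={back,v=1,log=-}
step 4 deliver 1→3: 3={back,v=1,log=-}
step 5 propose(1,'x'): —
step 6 deliver 1→0: 0={back,v=1,log=x}
step 7 deliver 0→1: —
step 8 deliver 1→2: 2={back,v=1,log=x}
step 9 deliver 2→1: 1={prim,v=1,log=x}
step 10 deliver 2→0: —
step 11 deliver 2→1: —
step 12 deliver 2→3: —
step 13 deliver 2→3: —
step 14 timeout(3): 3={back,v=2,log=-}
step 15 timeout(0): 0={back,v=2,log=x}

2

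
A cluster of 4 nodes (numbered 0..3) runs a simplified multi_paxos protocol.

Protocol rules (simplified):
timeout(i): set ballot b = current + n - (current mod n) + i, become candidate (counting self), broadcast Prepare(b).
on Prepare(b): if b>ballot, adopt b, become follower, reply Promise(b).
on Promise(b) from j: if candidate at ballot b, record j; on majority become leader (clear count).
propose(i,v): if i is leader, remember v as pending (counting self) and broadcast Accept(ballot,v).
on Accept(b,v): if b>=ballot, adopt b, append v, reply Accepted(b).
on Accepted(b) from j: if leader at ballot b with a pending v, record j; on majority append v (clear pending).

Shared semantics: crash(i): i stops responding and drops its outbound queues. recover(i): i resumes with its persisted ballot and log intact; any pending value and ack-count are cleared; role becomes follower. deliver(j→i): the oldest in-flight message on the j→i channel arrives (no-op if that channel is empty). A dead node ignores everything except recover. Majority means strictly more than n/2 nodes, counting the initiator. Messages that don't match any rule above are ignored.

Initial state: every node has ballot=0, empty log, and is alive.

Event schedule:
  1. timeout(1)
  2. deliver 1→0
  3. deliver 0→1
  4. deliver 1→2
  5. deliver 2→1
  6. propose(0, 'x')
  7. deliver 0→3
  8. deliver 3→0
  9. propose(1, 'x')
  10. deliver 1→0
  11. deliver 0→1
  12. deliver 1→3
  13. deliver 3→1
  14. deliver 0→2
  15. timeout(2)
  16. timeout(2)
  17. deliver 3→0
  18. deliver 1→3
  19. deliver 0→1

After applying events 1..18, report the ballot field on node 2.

14

[1] timeout(1) → N1(cand b5 [-])
[2] deliver 1→0 → N0(foll b5 [-])
[3] deliver 0→1 → ∅
[4] deliver 1→2 → N2(foll b5 [-])
[5] deliver 2→1 → N1(lead b5 [-])
[6] propose(0,'x') → ∅
[7] deliver 0→3 → ∅
[8] deliver 3→0 → ∅
[9] propose(1,'x') → ∅
[10] deliver 1→0 → N0(foll b5 [x])
[11] deliver 0→1 → ∅
[12] deliver 1→3 → N3(foll b5 [-])
[13] deliver 3→1 → ∅
[14] deliver 0→2 → ∅
[15] timeout(2) → N2(cand b10 [-])
[16] timeout(2) → N2(cand b14 [-])
[17] deliver 3→0 → ∅
[18] deliver 1→3 → N3(foll b5 [x])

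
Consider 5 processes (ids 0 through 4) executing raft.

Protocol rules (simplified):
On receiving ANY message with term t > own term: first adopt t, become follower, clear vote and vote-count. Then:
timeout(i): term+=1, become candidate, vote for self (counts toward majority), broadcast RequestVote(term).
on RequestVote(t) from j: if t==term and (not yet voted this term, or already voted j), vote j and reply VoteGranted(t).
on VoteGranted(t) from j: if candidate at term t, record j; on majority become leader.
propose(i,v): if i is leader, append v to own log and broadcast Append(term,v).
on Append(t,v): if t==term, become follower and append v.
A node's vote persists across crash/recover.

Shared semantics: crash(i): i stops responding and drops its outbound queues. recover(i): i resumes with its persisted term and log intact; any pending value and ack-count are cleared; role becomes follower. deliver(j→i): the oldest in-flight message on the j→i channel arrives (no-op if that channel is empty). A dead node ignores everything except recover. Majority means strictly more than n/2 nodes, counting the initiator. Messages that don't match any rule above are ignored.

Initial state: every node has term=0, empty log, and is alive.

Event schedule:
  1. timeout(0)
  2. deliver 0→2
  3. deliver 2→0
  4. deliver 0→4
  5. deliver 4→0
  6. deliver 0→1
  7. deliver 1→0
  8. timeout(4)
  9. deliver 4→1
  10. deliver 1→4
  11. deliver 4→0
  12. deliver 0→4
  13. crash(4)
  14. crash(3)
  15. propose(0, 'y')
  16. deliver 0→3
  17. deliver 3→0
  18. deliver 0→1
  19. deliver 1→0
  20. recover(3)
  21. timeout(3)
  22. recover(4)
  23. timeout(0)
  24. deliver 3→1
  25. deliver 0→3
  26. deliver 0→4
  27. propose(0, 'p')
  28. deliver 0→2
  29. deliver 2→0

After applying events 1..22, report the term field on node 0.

2

step 1 timeout(0): 0={cand,t=1,log=-}
step 2 deliver 0→2: 2={foll,t=1,log=-}
step 3 deliver 2→0: —
step 4 deliver 0→4: 4={foll,t=1,log=-}
step 5 deliver 4→0: 0={lead,t=1,log=-}
step 6 deliver 0→1: 1={foll,t=1,log=-}
step 7 deliver 1→0: —
step 8 timeout(4): 4={cand,t=2,log=-}
step 9 deliver 4→1: 1={foll,t=2,log=-}
step 10 deliver 1→4: —
step 11 deliver 4→0: 0={foll,t=2,log=-}
step 12 deliver 0→4: 4={lead,t=2,log=-}
step 13 crash(4): 4={✗lead,t=2,log=-}
step 14 crash(3): 3={✗foll,t=0,log=-}
step 15 propose(0,'y'): —
step 16 deliver 0→3: —
step 17 deliver 3→0: —
step 18 deliver 0→1: —
step 19 deliver 1→0: —
step 20 recover(3): 3={foll,t=0,log=-}
step 21 timeout(3): 3={cand,t=1,log=-}
step 22 recover(4): 4={foll,t=2,log=-}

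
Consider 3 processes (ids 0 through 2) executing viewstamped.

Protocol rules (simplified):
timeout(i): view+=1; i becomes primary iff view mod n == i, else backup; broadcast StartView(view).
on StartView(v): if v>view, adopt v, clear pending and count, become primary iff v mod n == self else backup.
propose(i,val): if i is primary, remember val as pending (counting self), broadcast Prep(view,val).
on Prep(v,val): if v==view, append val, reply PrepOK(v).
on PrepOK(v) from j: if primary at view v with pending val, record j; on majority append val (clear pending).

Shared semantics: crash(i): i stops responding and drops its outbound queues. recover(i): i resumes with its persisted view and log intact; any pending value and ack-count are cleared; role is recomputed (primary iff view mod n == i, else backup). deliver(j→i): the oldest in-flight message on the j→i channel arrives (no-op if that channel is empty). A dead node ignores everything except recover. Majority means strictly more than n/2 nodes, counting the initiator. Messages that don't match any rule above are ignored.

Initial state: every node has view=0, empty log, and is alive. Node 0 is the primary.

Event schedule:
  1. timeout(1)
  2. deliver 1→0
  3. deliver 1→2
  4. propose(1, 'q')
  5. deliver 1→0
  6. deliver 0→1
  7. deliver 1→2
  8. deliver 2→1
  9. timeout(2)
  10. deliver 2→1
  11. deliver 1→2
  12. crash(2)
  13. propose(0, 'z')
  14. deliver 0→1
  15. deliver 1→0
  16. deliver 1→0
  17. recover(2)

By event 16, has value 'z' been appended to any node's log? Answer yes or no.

no

e1 timeout(1): 1[prim,v=1,-]
e2 deliver 1→0: 0[back,v=1,-]
e3 deliver 1→2: 2[back,v=1,-]
e4 propose(1,'q'): ·
e5 deliver 1→0: 0[back,v=1,q]
e6 deliver 0→1: 1[prim,v=1,q]
e7 deliver 1→2: 2[back,v=1,q]
e8 deliver 2→1: ·
e9 timeout(2): 2[prim,v=2,q]
e10 deliver 2→1: 1[back,v=2,q]
e11 deliver 1→2: ·
e12 crash(2): 2[✗prim,v=2,q]
e13 propose(0,'z'): ·
e14 deliver 0→1: ·
e15 deliver 1→0: ·
e16 deliver 1→0: ·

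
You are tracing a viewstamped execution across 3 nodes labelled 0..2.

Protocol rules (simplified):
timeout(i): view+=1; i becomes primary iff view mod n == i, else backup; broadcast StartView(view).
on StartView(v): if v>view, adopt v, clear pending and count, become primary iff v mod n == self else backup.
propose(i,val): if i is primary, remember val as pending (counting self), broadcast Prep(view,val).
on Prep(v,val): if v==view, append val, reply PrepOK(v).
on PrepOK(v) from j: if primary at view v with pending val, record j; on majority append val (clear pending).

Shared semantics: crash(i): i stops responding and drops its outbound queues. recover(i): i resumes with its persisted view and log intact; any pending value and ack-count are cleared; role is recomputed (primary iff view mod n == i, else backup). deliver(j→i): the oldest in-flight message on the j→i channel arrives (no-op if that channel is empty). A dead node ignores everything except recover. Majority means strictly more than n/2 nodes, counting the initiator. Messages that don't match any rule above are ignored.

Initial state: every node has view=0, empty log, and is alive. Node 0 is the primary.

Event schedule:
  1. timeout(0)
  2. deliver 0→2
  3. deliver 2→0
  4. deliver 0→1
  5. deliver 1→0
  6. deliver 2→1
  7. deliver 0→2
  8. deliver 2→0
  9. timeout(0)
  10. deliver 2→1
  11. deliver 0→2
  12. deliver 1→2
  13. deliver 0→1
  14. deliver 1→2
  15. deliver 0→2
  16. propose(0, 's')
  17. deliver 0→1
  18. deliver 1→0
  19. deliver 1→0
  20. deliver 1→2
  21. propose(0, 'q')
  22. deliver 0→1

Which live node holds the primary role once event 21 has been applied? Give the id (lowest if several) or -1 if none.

1. timeout(0):  <0:back v1 ->
2. deliver 0→2:  <2:back v1 ->
3. deliver 2→0:  nop
4. deliver 0→1:  <1:prim v1 ->
5. deliver 1→0:  nop
6. deliver 2→1:  nop
7. deliver 0→2:  nop
8. deliver 2→0:  nop
9. timeout(0):  <0:back v2 ->
10. deliver 2→1:  nop
11. deliver 0→2:  <2:prim v2 ->
12. deliver 1→2:  nop
13. deliver 0→1:  <1:back v2 ->
14. deliver 1→2:  nop
15. deliver 0→2:  nop
16. propose(0,'s'):  nop
17. deliver 0→1:  nop
18. deliver 1→0:  nop
19. deliver 1→0:  nop
20. deliver 1→2:  nop
21. propose(0,'q'):  nop

2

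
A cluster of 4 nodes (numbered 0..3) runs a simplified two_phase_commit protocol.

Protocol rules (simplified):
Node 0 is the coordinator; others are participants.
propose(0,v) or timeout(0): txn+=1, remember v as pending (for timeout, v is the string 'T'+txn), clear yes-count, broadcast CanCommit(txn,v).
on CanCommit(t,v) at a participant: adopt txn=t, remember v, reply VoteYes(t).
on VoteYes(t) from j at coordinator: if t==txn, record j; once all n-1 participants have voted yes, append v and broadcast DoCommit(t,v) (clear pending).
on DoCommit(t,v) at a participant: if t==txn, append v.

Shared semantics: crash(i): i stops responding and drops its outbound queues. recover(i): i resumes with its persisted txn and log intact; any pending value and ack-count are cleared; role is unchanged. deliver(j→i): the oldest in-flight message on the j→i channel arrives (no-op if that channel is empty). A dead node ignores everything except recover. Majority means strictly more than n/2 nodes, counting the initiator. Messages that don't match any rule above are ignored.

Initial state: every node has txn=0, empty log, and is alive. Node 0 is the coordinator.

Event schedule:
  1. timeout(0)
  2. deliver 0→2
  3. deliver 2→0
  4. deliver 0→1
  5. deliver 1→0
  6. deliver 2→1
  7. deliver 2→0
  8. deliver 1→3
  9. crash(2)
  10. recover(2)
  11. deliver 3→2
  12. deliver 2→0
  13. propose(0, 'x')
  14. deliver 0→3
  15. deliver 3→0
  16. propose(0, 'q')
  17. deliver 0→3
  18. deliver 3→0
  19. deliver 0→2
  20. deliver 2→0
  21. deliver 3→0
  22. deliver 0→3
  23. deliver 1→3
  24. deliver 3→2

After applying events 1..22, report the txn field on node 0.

after 1 — timeout(0): n0:coor/t1/[-]
after 2 — deliver 0→2: n2:part/t1/[-]
after 3 — deliver 2→0: ·
after 4 — deliver 0→1: n1:part/t1/[-]
after 5 — deliver 1→0: ·
after 6 — deliver 2→1: ·
after 7 — deliver 2→0: ·
after 8 — deliver 1→3: ·
after 9 — crash(2): n2:✗part/t1/[-]
after 10 — recover(2): n2:part/t1/[-]
after 11 — deliver 3→2: ·
after 12 — deliver 2→0: ·
after 13 — propose(0,'x'): n0:coor/t2/[-]
after 14 — deliver 0→3: n3:part/t1/[-]
after 15 — deliver 3→0: ·
after 16 — propose(0,'q'): n0:coor/t3/[-]
after 17 — deliver 0→3: n3:part/t2/[-]
after 18 — deliver 3→0: ·
after 19 — deliver 0→2: n2:part/t2/[-]
after 20 — deliver 2→0: ·
after 21 — deliver 3→0: ·
after 22 — deliver 0→3: n3:part/t3/[-]

3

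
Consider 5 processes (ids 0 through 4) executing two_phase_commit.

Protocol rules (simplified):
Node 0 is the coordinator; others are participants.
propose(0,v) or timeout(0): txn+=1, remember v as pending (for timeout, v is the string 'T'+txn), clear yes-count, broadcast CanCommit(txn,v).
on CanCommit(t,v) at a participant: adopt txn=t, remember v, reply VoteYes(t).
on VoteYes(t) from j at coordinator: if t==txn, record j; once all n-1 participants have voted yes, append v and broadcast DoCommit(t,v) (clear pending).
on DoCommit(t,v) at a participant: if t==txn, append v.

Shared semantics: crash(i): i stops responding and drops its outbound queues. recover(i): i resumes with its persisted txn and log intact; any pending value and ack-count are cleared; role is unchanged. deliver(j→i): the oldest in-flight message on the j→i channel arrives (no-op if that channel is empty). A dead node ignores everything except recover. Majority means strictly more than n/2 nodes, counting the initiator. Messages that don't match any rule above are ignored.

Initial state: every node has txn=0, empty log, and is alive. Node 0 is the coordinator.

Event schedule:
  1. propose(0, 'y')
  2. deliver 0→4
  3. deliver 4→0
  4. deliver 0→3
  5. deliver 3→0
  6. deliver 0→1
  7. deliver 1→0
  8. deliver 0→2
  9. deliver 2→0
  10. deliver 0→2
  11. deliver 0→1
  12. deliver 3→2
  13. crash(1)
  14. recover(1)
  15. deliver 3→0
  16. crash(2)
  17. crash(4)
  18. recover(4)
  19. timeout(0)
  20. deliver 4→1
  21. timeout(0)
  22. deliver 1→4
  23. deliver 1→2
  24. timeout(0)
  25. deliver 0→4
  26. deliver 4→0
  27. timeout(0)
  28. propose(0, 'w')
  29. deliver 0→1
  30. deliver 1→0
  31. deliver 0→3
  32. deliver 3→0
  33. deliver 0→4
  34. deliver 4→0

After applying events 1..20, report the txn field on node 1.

[1] propose(0,'y') → N0(coor t1 [-])
[2] deliver 0→4 → N4(part t1 [-])
[3] deliver 4→0 → ∅
[4] deliver 0→3 → N3(part t1 [-])
[5] deliver 3→0 → ∅
[6] deliver 0→1 → N1(part t1 [-])
[7] deliver 1→0 → ∅
[8] deliver 0→2 → N2(part t1 [-])
[9] deliver 2→0 → N0(coor t1 [y])
[10] deliver 0→2 → N2(part t1 [y])
[11] deliver 0→1 → N1(part t1 [y])
[12] deliver 3→2 → ∅
[13] crash(1) → N1(✗part t1 [y])
[14] recover(1) → N1(part t1 [y])
[15] deliver 3→0 → ∅
[16] crash(2) → N2(✗part t1 [y])
[17] crash(4) → N4(✗part t1 [-])
[18] recover(4) → N4(part t1 [-])
[19] timeout(0) → N0(coor t2 [y])
[20] deliver 4→1 → ∅

1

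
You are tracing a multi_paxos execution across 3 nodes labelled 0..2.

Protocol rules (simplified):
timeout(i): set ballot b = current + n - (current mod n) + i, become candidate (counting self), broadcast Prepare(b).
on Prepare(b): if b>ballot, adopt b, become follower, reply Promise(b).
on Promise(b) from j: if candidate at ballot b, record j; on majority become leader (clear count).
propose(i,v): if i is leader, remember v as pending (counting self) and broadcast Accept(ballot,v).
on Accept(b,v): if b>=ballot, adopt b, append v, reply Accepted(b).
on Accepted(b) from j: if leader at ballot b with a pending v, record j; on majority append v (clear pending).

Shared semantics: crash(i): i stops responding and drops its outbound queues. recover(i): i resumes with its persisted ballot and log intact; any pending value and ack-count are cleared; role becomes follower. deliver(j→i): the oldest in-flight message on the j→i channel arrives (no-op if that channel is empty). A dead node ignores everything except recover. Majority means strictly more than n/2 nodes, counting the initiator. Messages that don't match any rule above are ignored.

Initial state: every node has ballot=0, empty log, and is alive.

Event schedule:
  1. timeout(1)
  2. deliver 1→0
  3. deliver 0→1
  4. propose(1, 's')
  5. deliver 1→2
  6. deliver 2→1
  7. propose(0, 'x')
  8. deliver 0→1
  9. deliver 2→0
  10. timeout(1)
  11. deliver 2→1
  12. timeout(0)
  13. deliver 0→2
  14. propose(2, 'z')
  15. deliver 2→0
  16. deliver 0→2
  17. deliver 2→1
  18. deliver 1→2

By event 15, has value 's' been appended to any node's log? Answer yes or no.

[1] timeout(1) → N1(cand b4 [-])
[2] deliver 1→0 → N0(foll b4 [-])
[3] deliver 0→1 → N1(lead b4 [-])
[4] propose(1,'s') → ∅
[5] deliver 1→2 → N2(foll b4 [-])
[6] deliver 2→1 → ∅
[7] propose(0,'x') → ∅
[8] deliver 0→1 → ∅
[9] deliver 2→0 → ∅
[10] timeout(1) → N1(cand b7 [-])
[11] deliver 2→1 → ∅
[12] timeout(0) → N0(cand b6 [-])
[13] deliver 0→2 → N2(foll b6 [-])
[14] propose(2,'z') → ∅
[15] deliver 2→0 → N0(lead b6 [-])

no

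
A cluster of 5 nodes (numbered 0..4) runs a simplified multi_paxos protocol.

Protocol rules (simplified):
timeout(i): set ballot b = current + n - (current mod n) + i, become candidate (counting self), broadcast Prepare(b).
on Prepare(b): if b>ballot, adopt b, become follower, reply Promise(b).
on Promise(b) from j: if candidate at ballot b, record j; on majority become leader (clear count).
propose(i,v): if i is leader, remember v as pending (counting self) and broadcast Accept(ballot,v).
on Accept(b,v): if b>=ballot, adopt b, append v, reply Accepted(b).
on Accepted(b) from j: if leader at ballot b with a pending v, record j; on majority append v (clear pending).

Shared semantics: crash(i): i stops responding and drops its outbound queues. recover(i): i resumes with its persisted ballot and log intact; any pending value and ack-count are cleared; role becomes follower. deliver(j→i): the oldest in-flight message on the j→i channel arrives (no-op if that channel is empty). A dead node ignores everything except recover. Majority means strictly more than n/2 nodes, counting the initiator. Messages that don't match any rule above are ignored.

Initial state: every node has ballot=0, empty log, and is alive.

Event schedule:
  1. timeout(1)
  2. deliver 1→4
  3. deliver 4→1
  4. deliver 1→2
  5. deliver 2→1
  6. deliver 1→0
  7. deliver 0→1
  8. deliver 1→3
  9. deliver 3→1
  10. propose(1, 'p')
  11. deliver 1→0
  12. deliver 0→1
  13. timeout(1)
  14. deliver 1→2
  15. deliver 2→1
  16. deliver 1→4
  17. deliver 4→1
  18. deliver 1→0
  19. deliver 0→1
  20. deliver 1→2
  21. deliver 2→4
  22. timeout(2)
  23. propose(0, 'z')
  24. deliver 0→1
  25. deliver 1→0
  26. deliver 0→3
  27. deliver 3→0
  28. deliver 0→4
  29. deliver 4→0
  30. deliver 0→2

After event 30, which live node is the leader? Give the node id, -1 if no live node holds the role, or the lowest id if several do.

-1

e1 timeout(1): 1[cand,b=6,-]
e2 deliver 1→4: 4[foll,b=6,-]
e3 deliver 4→1: ·
e4 deliver 1→2: 2[foll,b=6,-]
e5 deliver 2→1: 1[lead,b=6,-]
e6 deliver 1→0: 0[foll,b=6,-]
e7 deliver 0→1: ·
e8 deliver 1→3: 3[foll,b=6,-]
e9 deliver 3→1: ·
e10 propose(1,'p'): ·
e11 deliver 1→0: 0[foll,b=6,p]
e12 deliver 0→1: ·
e13 timeout(1): 1[cand,b=11,-]
e14 deliver 1→2: 2[foll,b=6,p]
e15 deliver 2→1: ·
e16 deliver 1→4: 4[foll,b=6,p]
e17 deliver 4→1: ·
e18 deliver 1→0: 0[foll,b=11,p]
e19 deliver 0→1: ·
e20 deliver 1→2: 2[foll,b=11,p]
e21 deliver 2→4: ·
e22 timeout(2): 2[cand,b=17,p]
e23 propose(0,'z'): ·
e24 deliver 0→1: ·
e25 deliver 1→0: ·
e26 deliver 0→3: ·
e27 deliver 3→0: ·
e28 deliver 0→4: ·
e29 deliver 4→0: ·
e30 deliver 0→2: ·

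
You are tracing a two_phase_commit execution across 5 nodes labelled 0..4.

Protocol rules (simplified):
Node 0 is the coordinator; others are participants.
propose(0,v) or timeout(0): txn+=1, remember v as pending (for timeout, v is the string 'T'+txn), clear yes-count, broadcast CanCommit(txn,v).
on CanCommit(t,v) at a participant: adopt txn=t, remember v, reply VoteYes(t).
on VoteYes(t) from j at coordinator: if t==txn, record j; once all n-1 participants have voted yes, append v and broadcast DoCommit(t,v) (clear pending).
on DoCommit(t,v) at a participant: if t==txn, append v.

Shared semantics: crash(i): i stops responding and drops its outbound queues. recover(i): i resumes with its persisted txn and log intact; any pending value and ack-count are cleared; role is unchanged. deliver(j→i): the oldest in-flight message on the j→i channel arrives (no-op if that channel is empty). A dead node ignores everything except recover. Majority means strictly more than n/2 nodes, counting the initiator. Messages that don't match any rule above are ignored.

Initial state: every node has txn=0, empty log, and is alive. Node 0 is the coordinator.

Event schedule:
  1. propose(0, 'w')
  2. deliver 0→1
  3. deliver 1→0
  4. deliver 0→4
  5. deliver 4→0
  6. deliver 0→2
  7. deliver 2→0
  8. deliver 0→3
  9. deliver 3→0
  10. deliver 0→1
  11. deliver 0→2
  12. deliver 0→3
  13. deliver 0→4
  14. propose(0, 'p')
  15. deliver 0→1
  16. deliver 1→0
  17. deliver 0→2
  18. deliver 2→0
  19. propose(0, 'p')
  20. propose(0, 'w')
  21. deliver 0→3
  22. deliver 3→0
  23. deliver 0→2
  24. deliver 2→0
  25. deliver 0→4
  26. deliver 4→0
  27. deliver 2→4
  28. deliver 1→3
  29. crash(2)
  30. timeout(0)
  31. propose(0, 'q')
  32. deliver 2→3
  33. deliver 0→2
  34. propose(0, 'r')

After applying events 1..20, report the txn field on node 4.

e1 propose(0,'w'): 0[coor,t=1,-]
e2 deliver 0→1: 1[part,t=1,-]
e3 deliver 1→0: ·
e4 deliver 0→4: 4[part,t=1,-]
e5 deliver 4→0: ·
e6 deliver 0→2: 2[part,t=1,-]
e7 deliver 2→0: ·
e8 deliver 0→3: 3[part,t=1,-]
e9 deliver 3→0: 0[coor,t=1,w]
e10 deliver 0→1: 1[part,t=1,w]
e11 deliver 0→2: 2[part,t=1,w]
e12 deliver 0→3: 3[part,t=1,w]
e13 deliver 0→4: 4[part,t=1,w]
e14 propose(0,'p'): 0[coor,t=2,w]
e15 deliver 0→1: 1[part,t=2,w]
e16 deliver 1→0: ·
e17 deliver 0→2: 2[part,t=2,w]
e18 deliver 2→0: ·
e19 propose(0,'p'): 0[coor,t=3,w]
e20 propose(0,'w'): 0[coor,t=4,w]

1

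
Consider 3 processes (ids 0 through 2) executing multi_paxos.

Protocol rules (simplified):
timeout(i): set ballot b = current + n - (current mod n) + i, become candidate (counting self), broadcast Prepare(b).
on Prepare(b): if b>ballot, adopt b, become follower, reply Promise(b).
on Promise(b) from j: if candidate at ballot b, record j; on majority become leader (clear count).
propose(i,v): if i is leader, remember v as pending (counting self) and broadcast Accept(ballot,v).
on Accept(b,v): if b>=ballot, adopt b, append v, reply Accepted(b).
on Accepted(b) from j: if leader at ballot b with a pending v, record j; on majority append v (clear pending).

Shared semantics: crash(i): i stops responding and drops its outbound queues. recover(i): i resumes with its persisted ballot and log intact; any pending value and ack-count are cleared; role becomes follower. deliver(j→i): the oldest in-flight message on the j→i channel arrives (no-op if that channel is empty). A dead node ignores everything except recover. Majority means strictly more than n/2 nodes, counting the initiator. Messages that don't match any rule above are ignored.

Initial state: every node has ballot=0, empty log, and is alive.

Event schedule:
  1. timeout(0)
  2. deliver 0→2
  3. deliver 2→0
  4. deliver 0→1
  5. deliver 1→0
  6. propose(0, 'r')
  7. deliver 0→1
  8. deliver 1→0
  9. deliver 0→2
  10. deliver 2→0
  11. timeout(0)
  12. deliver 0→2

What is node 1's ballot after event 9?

e1 timeout(0): 0[cand,b=3,-]
e2 deliver 0→2: 2[foll,b=3,-]
e3 deliver 2→0: 0[lead,b=3,-]
e4 deliver 0→1: 1[foll,b=3,-]
e5 deliver 1→0: ·
e6 propose(0,'r'): ·
e7 deliver 0→1: 1[foll,b=3,r]
e8 deliver 1→0: 0[lead,b=3,r]
e9 deliver 0→2: 2[foll,b=3,r]

3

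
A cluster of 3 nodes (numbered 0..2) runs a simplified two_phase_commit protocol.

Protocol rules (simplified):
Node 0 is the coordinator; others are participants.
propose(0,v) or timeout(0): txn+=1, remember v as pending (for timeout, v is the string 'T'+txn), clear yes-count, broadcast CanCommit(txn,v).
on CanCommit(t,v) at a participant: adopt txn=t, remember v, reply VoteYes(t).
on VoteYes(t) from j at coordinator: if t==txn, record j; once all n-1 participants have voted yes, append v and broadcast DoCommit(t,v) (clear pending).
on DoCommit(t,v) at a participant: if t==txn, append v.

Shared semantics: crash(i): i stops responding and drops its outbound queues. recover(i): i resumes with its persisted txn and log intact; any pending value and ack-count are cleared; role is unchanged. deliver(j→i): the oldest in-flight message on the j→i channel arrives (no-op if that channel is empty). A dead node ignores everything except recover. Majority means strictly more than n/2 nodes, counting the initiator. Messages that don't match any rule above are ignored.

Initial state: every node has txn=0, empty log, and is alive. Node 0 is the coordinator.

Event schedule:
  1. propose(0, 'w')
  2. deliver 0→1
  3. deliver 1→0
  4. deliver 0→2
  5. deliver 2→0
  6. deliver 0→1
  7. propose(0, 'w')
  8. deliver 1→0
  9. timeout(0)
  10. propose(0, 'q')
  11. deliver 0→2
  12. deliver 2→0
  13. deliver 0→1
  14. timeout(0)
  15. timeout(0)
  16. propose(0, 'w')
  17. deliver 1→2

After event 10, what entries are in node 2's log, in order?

step 1 propose(0,'w'): 0={coor,t=1,log=-}
step 2 deliver 0→1: 1={part,t=1,log=-}
step 3 deliver 1→0: —
step 4 deliver 0→2: 2={part,t=1,log=-}
step 5 deliver 2→0: 0={coor,t=1,log=w}
step 6 deliver 0→1: 1={part,t=1,log=w}
step 7 propose(0,'w'): 0={coor,t=2,log=w}
step 8 deliver 1→0: —
step 9 timeout(0): 0={coor,t=3,log=w}
step 10 propose(0,'q'): 0={coor,t=4,log=w}

empty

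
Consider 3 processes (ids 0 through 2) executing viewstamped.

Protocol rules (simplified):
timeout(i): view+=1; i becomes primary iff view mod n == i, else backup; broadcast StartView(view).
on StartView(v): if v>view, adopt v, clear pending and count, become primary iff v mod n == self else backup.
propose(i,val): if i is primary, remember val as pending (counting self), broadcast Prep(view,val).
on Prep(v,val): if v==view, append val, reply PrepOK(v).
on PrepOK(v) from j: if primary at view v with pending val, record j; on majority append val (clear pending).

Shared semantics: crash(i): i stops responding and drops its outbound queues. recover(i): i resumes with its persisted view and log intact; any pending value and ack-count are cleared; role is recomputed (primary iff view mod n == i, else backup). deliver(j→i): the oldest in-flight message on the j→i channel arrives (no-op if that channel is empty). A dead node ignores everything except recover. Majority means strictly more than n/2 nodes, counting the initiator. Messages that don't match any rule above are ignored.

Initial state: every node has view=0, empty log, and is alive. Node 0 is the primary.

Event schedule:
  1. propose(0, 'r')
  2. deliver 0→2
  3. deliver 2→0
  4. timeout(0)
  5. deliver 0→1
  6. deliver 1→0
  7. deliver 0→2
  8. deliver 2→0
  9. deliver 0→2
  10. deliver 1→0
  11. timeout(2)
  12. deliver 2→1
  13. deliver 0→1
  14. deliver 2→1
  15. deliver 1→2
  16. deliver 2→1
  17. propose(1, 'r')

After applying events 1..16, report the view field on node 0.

1

1. propose(0,'r'):  nop
2. deliver 0→2:  <2:back v0 r>
3. deliver 2→0:  <0:prim v0 r>
4. timeout(0):  <0:back v1 r>
5. deliver 0→1:  <1:back v0 r>
6. deliver 1→0:  nop
7. deliver 0→2:  <2:back v1 r>
8. deliver 2→0:  nop
9. deliver 0→2:  nop
10. deliver 1→0:  nop
11. timeout(2):  <2:prim v2 r>
12. deliver 2→1:  <1:back v2 r>
13. deliver 0→1:  nop
14. deliver 2→1:  nop
15. deliver 1→2:  nop
16. deliver 2→1:  nop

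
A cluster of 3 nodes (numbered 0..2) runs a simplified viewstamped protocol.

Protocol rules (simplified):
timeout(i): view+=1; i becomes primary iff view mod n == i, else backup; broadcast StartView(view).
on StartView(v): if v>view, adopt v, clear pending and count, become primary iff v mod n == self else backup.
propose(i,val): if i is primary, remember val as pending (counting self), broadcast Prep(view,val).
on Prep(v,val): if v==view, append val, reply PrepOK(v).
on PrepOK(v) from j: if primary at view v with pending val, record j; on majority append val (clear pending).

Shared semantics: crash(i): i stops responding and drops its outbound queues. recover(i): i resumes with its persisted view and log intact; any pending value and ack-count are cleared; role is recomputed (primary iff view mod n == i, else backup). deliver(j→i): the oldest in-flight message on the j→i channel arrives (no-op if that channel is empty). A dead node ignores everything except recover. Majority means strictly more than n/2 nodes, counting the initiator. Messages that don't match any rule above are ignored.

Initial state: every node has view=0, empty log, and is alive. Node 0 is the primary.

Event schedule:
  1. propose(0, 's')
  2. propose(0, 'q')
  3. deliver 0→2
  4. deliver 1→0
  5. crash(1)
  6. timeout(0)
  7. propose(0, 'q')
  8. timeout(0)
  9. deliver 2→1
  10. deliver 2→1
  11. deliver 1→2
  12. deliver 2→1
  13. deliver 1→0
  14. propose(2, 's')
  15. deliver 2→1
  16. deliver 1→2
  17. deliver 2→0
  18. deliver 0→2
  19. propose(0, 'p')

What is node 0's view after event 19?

2

step 1 propose(0,'s'): —
step 2 propose(0,'q'): —
step 3 deliver 0→2: 2={back,v=0,log=s}
step 4 deliver 1→0: —
step 5 crash(1): 1={✗back,v=0,log=-}
step 6 timeout(0): 0={back,v=1,log=-}
step 7 propose(0,'q'): —
step 8 timeout(0): 0={back,v=2,log=-}
step 9 deliver 2→1: —
step 10 deliver 2→1: —
step 11 deliver 1→2: —
step 12 deliver 2→1: —
step 13 deliver 1→0: —
step 14 propose(2,'s'): —
step 15 deliver 2→1: —
step 16 deliver 1→2: —
step 17 deliver 2→0: —
step 18 deliver 0→2: 2={back,v=0,log=s,q}
step 19 propose(0,'p'): —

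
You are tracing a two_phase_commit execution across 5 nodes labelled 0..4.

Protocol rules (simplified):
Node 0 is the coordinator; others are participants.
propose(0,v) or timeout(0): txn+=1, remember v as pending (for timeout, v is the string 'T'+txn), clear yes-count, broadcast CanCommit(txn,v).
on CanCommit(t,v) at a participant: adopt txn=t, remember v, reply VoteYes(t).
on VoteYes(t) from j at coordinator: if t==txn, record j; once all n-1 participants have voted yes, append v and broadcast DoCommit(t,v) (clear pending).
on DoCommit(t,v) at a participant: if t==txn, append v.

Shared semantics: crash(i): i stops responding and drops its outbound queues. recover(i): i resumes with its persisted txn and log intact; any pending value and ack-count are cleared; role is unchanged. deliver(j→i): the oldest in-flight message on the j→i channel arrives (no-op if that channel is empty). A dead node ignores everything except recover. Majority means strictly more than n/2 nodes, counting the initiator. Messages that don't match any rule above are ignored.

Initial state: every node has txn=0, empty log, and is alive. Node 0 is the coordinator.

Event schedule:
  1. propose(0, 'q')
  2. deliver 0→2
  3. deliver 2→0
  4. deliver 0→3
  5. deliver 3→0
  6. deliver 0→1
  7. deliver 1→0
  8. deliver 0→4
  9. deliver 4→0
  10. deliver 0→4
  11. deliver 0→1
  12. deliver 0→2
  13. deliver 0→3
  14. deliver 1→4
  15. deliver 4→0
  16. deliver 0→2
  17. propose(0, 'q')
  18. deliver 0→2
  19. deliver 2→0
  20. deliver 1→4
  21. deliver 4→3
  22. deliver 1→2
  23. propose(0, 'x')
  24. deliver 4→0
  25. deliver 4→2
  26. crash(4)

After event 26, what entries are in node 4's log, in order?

after 1 — propose(0,'q'): n0:coor/t1/[-]
after 2 — deliver 0→2: n2:part/t1/[-]
after 3 — deliver 2→0: ·
after 4 — deliver 0→3: n3:part/t1/[-]
after 5 — deliver 3→0: ·
after 6 — deliver 0→1: n1:part/t1/[-]
after 7 — deliver 1→0: ·
after 8 — deliver 0→4: n4:part/t1/[-]
after 9 — deliver 4→0: n0:coor/t1/[q]
after 10 — deliver 0→4: n4:part/t1/[q]
after 11 — deliver 0→1: n1:part/t1/[q]
after 12 — deliver 0→2: n2:part/t1/[q]
after 13 — deliver 0→3: n3:part/t1/[q]
after 14 — deliver 1→4: ·
after 15 — deliver 4→0: ·
after 16 — deliver 0→2: ·
after 17 — propose(0,'q'): n0:coor/t2/[q]
after 18 — deliver 0→2: n2:part/t2/[q]
after 19 — deliver 2→0: ·
after 20 — deliver 1→4: ·
after 21 — deliver 4→3: ·
after 22 — deliver 1→2: ·
after 23 — propose(0,'x'): n0:coor/t3/[q]
after 24 — deliver 4→0: ·
after 25 — deliver 4→2: ·
after 26 — crash(4): n4:✗part/t1/[q]

q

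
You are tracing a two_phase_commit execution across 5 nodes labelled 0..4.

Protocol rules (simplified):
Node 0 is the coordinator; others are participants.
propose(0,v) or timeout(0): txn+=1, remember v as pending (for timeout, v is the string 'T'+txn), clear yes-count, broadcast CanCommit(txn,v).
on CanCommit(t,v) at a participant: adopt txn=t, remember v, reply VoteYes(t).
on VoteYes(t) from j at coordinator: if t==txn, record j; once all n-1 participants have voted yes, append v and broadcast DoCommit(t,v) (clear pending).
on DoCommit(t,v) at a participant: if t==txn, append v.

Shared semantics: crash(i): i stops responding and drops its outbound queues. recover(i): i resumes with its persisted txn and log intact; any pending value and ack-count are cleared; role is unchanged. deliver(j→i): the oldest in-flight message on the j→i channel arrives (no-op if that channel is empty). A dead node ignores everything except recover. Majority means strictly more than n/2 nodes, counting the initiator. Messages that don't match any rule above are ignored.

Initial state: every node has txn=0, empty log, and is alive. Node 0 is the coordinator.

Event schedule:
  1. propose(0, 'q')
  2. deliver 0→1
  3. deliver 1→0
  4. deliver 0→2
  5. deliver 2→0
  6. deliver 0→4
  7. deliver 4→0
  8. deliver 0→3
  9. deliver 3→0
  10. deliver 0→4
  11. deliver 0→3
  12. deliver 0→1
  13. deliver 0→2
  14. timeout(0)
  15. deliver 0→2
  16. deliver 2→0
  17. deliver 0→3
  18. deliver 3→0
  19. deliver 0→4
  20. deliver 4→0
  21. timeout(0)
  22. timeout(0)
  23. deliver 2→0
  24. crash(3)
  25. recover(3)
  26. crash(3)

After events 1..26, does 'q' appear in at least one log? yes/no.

[1] propose(0,'q') → N0(coor t1 [-])
[2] deliver 0→1 → N1(part t1 [-])
[3] deliver 1→0 → ∅
[4] deliver 0→2 → N2(part t1 [-])
[5] deliver 2→0 → ∅
[6] deliver 0→4 → N4(part t1 [-])
[7] deliver 4→0 → ∅
[8] deliver 0→3 → N3(part t1 [-])
[9] deliver 3→0 → N0(coor t1 [q])
[10] deliver 0→4 → N4(part t1 [q])
[11] deliver 0→3 → N3(part t1 [q])
[12] deliver 0→1 → N1(part t1 [q])
[13] deliver 0→2 → N2(part t1 [q])
[14] timeout(0) → N0(coor t2 [q])
[15] deliver 0→2 → N2(part t2 [q])
[16] deliver 2→0 → ∅
[17] deliver 0→3 → N3(part t2 [q])
[18] deliver 3→0 → ∅
[19] deliver 0→4 → N4(part t2 [q])
[20] deliver 4→0 → ∅
[21] timeout(0) → N0(coor t3 [q])
[22] timeout(0) → N0(coor t4 [q])
[23] deliver 2→0 → ∅
[24] crash(3) → N3(✗part t2 [q])
[25] recover(3) → N3(part t2 [q])
[26] crash(3) → N3(✗part t2 [q])

yes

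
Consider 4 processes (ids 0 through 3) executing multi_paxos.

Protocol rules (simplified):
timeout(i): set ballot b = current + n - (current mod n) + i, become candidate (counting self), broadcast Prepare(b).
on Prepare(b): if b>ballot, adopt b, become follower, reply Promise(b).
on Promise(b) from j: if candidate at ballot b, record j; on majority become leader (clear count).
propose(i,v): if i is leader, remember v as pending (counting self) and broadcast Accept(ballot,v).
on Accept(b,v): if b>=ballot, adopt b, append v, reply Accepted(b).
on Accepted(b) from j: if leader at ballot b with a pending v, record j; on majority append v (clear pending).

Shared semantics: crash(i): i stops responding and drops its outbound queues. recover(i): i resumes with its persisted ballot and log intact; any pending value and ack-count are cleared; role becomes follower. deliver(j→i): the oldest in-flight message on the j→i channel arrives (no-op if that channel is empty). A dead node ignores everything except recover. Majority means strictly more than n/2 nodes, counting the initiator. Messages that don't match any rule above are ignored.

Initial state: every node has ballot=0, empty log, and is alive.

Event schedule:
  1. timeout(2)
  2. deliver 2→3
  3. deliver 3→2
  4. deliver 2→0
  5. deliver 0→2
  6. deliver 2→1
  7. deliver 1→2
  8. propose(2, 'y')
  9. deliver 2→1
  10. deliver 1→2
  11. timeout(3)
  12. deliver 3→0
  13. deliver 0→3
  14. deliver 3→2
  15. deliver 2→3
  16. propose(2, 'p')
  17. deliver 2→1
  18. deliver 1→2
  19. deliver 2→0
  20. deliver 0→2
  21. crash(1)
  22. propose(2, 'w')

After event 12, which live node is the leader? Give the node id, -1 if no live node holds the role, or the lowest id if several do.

step 1 timeout(2): 2={cand,b=6,log=-}
step 2 deliver 2→3: 3={foll,b=6,log=-}
step 3 deliver 3→2: —
step 4 deliver 2→0: 0={foll,b=6,log=-}
step 5 deliver 0→2: 2={lead,b=6,log=-}
step 6 deliver 2→1: 1={foll,b=6,log=-}
step 7 deliver 1→2: —
step 8 propose(2,'y'): —
step 9 deliver 2→1: 1={foll,b=6,log=y}
step 10 deliver 1→2: —
step 11 timeout(3): 3={cand,b=11,log=-}
step 12 deliver 3→0: 0={foll,b=11,log=-}

2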